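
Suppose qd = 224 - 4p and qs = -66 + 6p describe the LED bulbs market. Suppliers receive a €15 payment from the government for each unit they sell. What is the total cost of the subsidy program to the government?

Government cost = €2160

Pre-subsidy: 224 - 4p = -66 + 6p gives p* = 29, q* = 108.
With the subsidy, sellers receive ps = pb + 15 for each unit, where pb is the price buyers pay.
Supply in terms of pb becomes qs = -66 + 6(pb + 15) = 24 + 6pb. Setting this equal to demand: 224 - 4pb = 24 + 6pb, so pb = 20.
Sellers receive ps = 20 + 15 = 35; q' = 224 − 4·20 = 144.
Government outlay = subsidy × quantity = 15 × 144 = 2160.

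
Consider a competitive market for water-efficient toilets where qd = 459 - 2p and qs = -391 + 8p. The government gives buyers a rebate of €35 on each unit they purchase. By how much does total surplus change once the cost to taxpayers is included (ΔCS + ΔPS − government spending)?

Pre-subsidy: 459 - 2p = -391 + 8p gives p* = 85, q* = 289.
With the rebate, buyers effectively pay pb = ps − 35, where ps is the price sellers receive.
Demand in terms of ps becomes qd = 459 − 2(ps − 35) = 529 - 2ps. Setting this equal to supply: 529 - 2ps = -391 + 8ps, so ps = 92.
Buyers pay pb = 92 − 35 = 57; q' = -391 + 8·92 = 345.
ΔCS = ½(289 + 345)(85 − 57) = 8876; ΔPS = ½(289 + 345)(92 − 85) = 2219.
Government spending = 35 × 345 = 12075.
Net change = 8876 + 2219 − 12075 = -980. The loss equals the DWL triangle ½·35·56.

Net change in total surplus = -€980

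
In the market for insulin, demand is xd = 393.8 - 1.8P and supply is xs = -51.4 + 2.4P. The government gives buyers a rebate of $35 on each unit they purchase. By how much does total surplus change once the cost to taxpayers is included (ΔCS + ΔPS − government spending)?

Net change in total surplus = -$630

Pre-subsidy: 393.8 - 1.8P = -51.4 + 2.4P gives P* = 106, x* = 203.
With the rebate, buyers effectively pay Pb = Ps − 35, where Ps is the price sellers receive.
Demand in terms of Ps becomes xd = 393.8 − 1.8(Ps − 35) = 456.8 - 1.8Ps. Setting this equal to supply: 456.8 - 1.8Ps = -51.4 + 2.4Ps, so Ps = 121.
Buyers pay Pb = 121 − 35 = 86; x' = -51.4 + 2.4·121 = 239.
ΔCS = ½(203 + 239)(106 − 86) = 4420; ΔPS = ½(203 + 239)(121 − 106) = 3315.
Government spending = 35 × 239 = 8365.
Net change = 4420 + 3315 − 8365 = -630. The loss equals the DWL triangle ½·35·36.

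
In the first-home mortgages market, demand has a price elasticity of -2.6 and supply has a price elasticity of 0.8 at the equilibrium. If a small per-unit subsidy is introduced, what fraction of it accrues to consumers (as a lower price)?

For a small subsidy around the equilibrium, the benefit split depends on the relative slopes, which at a point are proportional to the elasticities.
Buyer share = εs/(εs + |εd|) = 0.8/(0.8 + 2.6) = 4/17; seller share = |εd|/(εs + |εd|) = 13/17.

Consumer share = 4/17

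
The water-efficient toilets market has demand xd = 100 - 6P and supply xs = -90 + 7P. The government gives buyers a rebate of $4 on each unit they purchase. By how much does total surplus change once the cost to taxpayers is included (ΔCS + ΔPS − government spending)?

Net change in total surplus = -336/13

Pre-subsidy: 100 - 6P = -90 + 7P gives P* = 190/13, x* = 160/13.
With the rebate, buyers effectively pay Pb = Ps − 4, where Ps is the price sellers receive.
Demand in terms of Ps becomes xd = 100 − 6(Ps − 4) = 124 - 6Ps. Setting this equal to supply: 124 - 6Ps = -90 + 7Ps, so Ps = 214/13.
Buyers pay Pb = 214/13 − 4 = 162/13; x' = -90 + 7·(214/13) = 328/13.
ΔCS = ½(160/13 + 328/13)(190/13 − 162/13) = 6832/169; ΔPS = ½(160/13 + 328/13)(214/13 − 190/13) = 5856/169.
Government spending = 4 × 328/13 = 1312/13.
Net change = 6832/169 + 5856/169 − 1312/13 = -336/13. The loss equals the DWL triangle ½·4·168/13.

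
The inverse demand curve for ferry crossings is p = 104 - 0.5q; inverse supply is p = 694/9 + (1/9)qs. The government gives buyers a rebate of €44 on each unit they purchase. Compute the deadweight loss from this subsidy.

Deadweight loss = €1584

Pre-subsidy: 104 - 0.5q = 694/9 + (1/9)q gives q* = 44 and p* = 82.
With the rebate, buyers effectively pay pb = ps − 44, where ps is the price sellers receive.
On the curves, pb = 104 - 0.5q and ps = 694/9 + (1/9)q; the wedge ps − pb = 44 gives 694/9 + (1/9)q − (104 - 0.5q) = 44, so q' = 116.
Then pb = 104 − 0.5·116 = 46 and ps = 694/9 + (1/9)·116 = 90.
The subsidy expands output by 116 − 44 = 72 past the efficient level; on those units the gap between marginal cost and willingness to pay runs from 0 up to 44.
DWL = ½ × 44 × 72 = 1584.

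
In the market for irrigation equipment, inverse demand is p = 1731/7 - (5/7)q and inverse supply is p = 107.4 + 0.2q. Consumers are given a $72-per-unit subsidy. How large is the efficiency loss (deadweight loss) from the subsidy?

Deadweight loss = $2835

Pre-subsidy: 1731/7 - (5/7)q = 107.4 + 0.2q gives q* = 153 and p* = 138.
With the rebate, buyers effectively pay pb = ps − 72, where ps is the price sellers receive.
On the curves, pb = 1731/7 - (5/7)q and ps = 107.4 + 0.2q; the wedge ps − pb = 72 gives 107.4 + 0.2q − (1731/7 - (5/7)q) = 72, so q' = 231.75.
Then pb = 1731/7 − (5/7)·231.75 = 81.75 and ps = 107.4 + 0.2·231.75 = 153.75.
The subsidy expands output by 231.75 − 153 = 78.75 past the efficient level; on those units the gap between marginal cost and willingness to pay runs from 0 up to 72.
DWL = ½ × 72 × 78.75 = 2835.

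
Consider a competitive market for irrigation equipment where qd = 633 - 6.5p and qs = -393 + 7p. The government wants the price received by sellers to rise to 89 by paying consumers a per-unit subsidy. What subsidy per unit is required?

At a seller price of 89, quantity supplied is -393 + 7·89 = 230.
Buyers absorb 230 only when they pay pb with 633 − 6.5·pb = 230, i.e. pb = 62.
s = ps − pb = 89 − 62 = 27.

Required subsidy s = 27 per unit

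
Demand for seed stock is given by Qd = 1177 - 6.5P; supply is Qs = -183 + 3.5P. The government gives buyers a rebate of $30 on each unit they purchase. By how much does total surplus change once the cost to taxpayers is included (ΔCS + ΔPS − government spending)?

Pre-subsidy: 1177 - 6.5P = -183 + 3.5P gives P* = 136, Q* = 293.
With the rebate, buyers effectively pay Pb = Ps − 30, where Ps is the price sellers receive.
Demand in terms of Ps becomes Qd = 1177 − 6.5(Ps − 30) = 1372 - 6.5Ps. Setting this equal to supply: 1372 - 6.5Ps = -183 + 3.5Ps, so Ps = 155.5.
Buyers pay Pb = 155.5 − 30 = 125.5; Q' = -183 + 3.5·155.5 = 361.25.
ΔCS = ½(293 + 361.25)(136 − 125.5) = 3434.8125; ΔPS = ½(293 + 361.25)(155.5 − 136) = 6378.9375.
Government spending = 30 × 361.25 = 10837.5.
Net change = 3434.8125 + 6378.9375 − 10837.5 = -1023.75. The loss equals the DWL triangle ½·30·68.25.

Net change in total surplus = -$1023.75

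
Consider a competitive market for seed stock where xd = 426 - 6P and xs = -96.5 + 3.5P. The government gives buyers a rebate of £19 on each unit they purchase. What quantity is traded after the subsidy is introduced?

Pre-subsidy: 426 - 6P = -96.5 + 3.5P gives P* = 55, x* = 96.
With the rebate, buyers effectively pay Pb = Ps − 19, where Ps is the price sellers receive.
Demand in terms of Ps becomes xd = 426 − 6(Ps − 19) = 540 - 6Ps. Setting this equal to supply: 540 - 6Ps = -96.5 + 3.5Ps, so Ps = 67.
Buyers pay Pb = 67 − 19 = 48; x' = -96.5 + 3.5·67 = 138.

x' = 138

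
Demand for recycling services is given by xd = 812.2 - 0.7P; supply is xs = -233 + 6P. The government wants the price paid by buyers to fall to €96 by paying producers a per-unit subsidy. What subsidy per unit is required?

At a buyer price of 96, quantity demanded is 812.2 − 0.7·96 = 745.
Sellers supply 745 only when they receive Ps with -233 + 6·Ps = 745, i.e. Ps = 163.
s = Ps − Pb = 163 − 96 = 67.

Required subsidy s = €67 per unit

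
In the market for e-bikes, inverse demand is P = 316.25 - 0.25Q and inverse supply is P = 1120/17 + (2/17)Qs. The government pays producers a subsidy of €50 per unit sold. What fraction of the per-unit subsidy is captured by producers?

Pre-subsidy: 316.25 - 0.25Q = 1120/17 + (2/17)Q gives Q* = 681 and P* = 146.
With the subsidy, sellers receive Ps = Pb + 50 for each unit, where Pb is the price buyers pay.
On the curves, Pb = 316.25 - 0.25Q and Ps = 1120/17 + (2/17)Q; the wedge Ps − Pb = 50 gives 1120/17 + (2/17)Q − (316.25 - 0.25Q) = 50, so Q' = 817.
Then Pb = 316.25 − 0.25·817 = 112 and Ps = 1120/17 + (2/17)·817 = 162.
Buyers' price falls by P* − Pb = 146 − 112 = 34; sellers' price rises by Ps − P* = 162 − 146 = 16.
So producers capture 16/50 = 0.32 of each unit of subsidy.

Producer share = 0.32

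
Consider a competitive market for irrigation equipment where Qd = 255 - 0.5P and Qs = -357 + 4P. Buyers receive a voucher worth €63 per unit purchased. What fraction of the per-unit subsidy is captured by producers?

Producer share = 1/9

Pre-subsidy: 255 - 0.5P = -357 + 4P gives P* = 136, Q* = 187.
With the rebate, buyers effectively pay Pb = Ps − 63, where Ps is the price sellers receive.
Demand in terms of Ps becomes Qd = 255 − 0.5(Ps − 63) = 286.5 - 0.5Ps. Setting this equal to supply: 286.5 - 0.5Ps = -357 + 4Ps, so Ps = 143.
Buyers pay Pb = 143 − 63 = 80; Q' = -357 + 4·143 = 215.
Buyers' price falls by P* − Pb = 136 − 80 = 56; sellers' price rises by Ps − P* = 143 − 136 = 7.
So producers capture 7/63 = 1/9 of each unit of subsidy.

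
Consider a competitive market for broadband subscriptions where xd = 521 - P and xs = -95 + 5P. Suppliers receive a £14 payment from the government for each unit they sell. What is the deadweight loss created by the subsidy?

Deadweight loss = 245/3

Pre-subsidy: 521 - P = -95 + 5P gives P* = 308/3, x* = 1255/3.
With the subsidy, sellers receive Ps = Pb + 14 for each unit, where Pb is the price buyers pay.
Supply in terms of Pb becomes xs = -95 + 5(Pb + 14) = -25 + 5Pb. Setting this equal to demand: 521 - Pb = -25 + 5Pb, so Pb = 91.
Sellers receive Ps = 91 + 14 = 105; x' = 521 − 1·91 = 430.
The subsidy expands output by 430 − 1255/3 = 35/3 past the efficient level; on those units the gap between marginal cost and willingness to pay runs from 0 up to 14.
DWL = ½ × 14 × 35/3 = 245/3.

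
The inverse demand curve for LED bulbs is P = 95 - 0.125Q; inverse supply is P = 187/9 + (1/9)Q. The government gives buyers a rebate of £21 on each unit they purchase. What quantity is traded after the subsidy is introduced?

Q' = 6856/17

Pre-subsidy: 95 - 0.125Q = 187/9 + (1/9)Q gives Q* = 5344/17 and P* = 947/17.
With the rebate, buyers effectively pay Pb = Ps − 21, where Ps is the price sellers receive.
On the curves, Pb = 95 - 0.125Q and Ps = 187/9 + (1/9)Q; the wedge Ps − Pb = 21 gives 187/9 + (1/9)Q − (95 - 0.125Q) = 21, so Q' = 6856/17.
Then Pb = 95 − 0.125·(6856/17) = 758/17 and Ps = 187/9 + (1/9)·(6856/17) = 1115/17.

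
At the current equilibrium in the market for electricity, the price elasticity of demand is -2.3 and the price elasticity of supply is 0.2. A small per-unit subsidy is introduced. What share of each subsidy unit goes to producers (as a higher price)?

For a small subsidy around the equilibrium, the benefit split depends on the relative slopes, which at a point are proportional to the elasticities.
Buyer share = εs/(εs + |εd|) = 0.2/(0.2 + 2.3) = 0.08; seller share = |εd|/(εs + |εd|) = 0.92.
So producers capture 0.92 of the subsidy.

Producer share = 0.92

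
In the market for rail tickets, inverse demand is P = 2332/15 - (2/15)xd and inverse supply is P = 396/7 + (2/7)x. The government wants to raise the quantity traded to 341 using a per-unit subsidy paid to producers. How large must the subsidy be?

At x = 341, from the demand curve buyers pay Pb = 2332/15 − (2/15)·341 = 110; from the supply curve sellers need Ps = 396/7 + (2/7)·341 = 154.
The subsidy must fill the gap: s = Ps − Pb = 154 − 110 = 44.

Required subsidy s = 44 per unit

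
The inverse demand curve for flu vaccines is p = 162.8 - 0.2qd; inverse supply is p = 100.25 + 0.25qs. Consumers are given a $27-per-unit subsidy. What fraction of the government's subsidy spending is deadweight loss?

Pre-subsidy: 162.8 - 0.2q = 100.25 + 0.25q gives q* = 139 and p* = 135.
With the rebate, buyers effectively pay pb = ps − 27, where ps is the price sellers receive.
On the curves, pb = 162.8 - 0.2q and ps = 100.25 + 0.25q; the wedge ps − pb = 27 gives 100.25 + 0.25q − (162.8 - 0.2q) = 27, so q' = 199.
Then pb = 162.8 − 0.2·199 = 123 and ps = 100.25 + 0.25·199 = 150.
ΔCS = ½(139 + 199)(135 − 123) = 2028; ΔPS = ½(139 + 199)(150 − 135) = 2535.
Government spending = 27 × 199 = 5373.
DWL = ½ × 27 × (199 − 139) = 810; fraction = 810 / 5373 = 30/199.

DWL / government spending = 30/199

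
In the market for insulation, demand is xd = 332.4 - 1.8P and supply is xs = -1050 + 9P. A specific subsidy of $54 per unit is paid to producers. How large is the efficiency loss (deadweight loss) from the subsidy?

Pre-subsidy: 332.4 - 1.8P = -1050 + 9P gives P* = 128, x* = 102.
With the subsidy, sellers receive Ps = Pb + 54 for each unit, where Pb is the price buyers pay.
Supply in terms of Pb becomes xs = -1050 + 9(Pb + 54) = -564 + 9Pb. Setting this equal to demand: 332.4 - 1.8Pb = -564 + 9Pb, so Pb = 83.
Sellers receive Ps = 83 + 54 = 137; x' = 332.4 − 1.8·83 = 183.
The subsidy expands output by 183 − 102 = 81 past the efficient level; on those units the gap between marginal cost and willingness to pay runs from 0 up to 54.
DWL = ½ × 54 × 81 = 2187.

Deadweight loss = $2187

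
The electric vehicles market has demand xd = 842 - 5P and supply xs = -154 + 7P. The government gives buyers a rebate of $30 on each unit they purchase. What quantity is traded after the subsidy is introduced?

x' = 514.5

Pre-subsidy: 842 - 5P = -154 + 7P gives P* = 83, x* = 427.
With the rebate, buyers effectively pay Pb = Ps − 30, where Ps is the price sellers receive.
Demand in terms of Ps becomes xd = 842 − 5(Ps − 30) = 992 - 5Ps. Setting this equal to supply: 992 - 5Ps = -154 + 7Ps, so Ps = 95.5.
Buyers pay Pb = 95.5 − 30 = 65.5; x' = -154 + 7·95.5 = 514.5.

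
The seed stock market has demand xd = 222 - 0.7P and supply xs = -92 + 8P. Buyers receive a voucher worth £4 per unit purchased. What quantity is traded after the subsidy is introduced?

Pre-subsidy: 222 - 0.7P = -92 + 8P gives P* = 3140/87, x* = 17116/87.
With the rebate, buyers effectively pay Pb = Ps − 4, where Ps is the price sellers receive.
Demand in terms of Ps becomes xd = 222 − 0.7(Ps − 4) = 224.8 - 0.7Ps. Setting this equal to supply: 224.8 - 0.7Ps = -92 + 8Ps, so Ps = 1056/29.
Buyers pay Pb = 1056/29 − 4 = 940/29; x' = -92 + 8·(1056/29) = 5780/29.

x' = 5780/29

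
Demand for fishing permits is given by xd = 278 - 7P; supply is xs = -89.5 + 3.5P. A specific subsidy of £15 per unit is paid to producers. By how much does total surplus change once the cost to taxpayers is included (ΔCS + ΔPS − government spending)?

Net change in total surplus = -£262.5

Pre-subsidy: 278 - 7P = -89.5 + 3.5P gives P* = 35, x* = 33.
With the subsidy, sellers receive Ps = Pb + 15 for each unit, where Pb is the price buyers pay.
Supply in terms of Pb becomes xs = -89.5 + 3.5(Pb + 15) = -37 + 3.5Pb. Setting this equal to demand: 278 - 7Pb = -37 + 3.5Pb, so Pb = 30.
Sellers receive Ps = 30 + 15 = 45; x' = 278 − 7·30 = 68.
ΔCS = ½(33 + 68)(35 − 30) = 252.5; ΔPS = ½(33 + 68)(45 − 35) = 505.
Government spending = 15 × 68 = 1020.
Net change = 252.5 + 505 − 1020 = -262.5. The loss equals the DWL triangle ½·15·35.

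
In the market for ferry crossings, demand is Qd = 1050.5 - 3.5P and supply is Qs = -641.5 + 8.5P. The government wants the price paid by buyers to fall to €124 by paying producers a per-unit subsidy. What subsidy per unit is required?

Required subsidy s = €24 per unit

At a buyer price of 124, quantity demanded is 1050.5 − 3.5·124 = 616.5.
Sellers supply 616.5 only when they receive Ps with -641.5 + 8.5·Ps = 616.5, i.e. Ps = 148.
s = Ps − Pb = 148 − 124 = 24.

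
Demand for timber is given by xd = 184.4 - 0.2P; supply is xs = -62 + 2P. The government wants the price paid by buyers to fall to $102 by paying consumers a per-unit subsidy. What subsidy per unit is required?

Required subsidy s = $11 per unit

At a buyer price of 102, quantity demanded is 184.4 − 0.2·102 = 164.
Sellers supply 164 only when they receive Ps with -62 + 2·Ps = 164, i.e. Ps = 113.
s = Ps − Pb = 113 − 102 = 11.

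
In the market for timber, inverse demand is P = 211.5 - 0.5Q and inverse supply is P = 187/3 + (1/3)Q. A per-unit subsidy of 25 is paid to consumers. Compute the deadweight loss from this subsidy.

Deadweight loss = 375

Pre-subsidy: 211.5 - 0.5Q = 187/3 + (1/3)Q gives Q* = 179 and P* = 122.
With the rebate, buyers effectively pay Pb = Ps − 25, where Ps is the price sellers receive.
On the curves, Pb = 211.5 - 0.5Q and Ps = 187/3 + (1/3)Q; the wedge Ps − Pb = 25 gives 187/3 + (1/3)Q − (211.5 - 0.5Q) = 25, so Q' = 209.
Then Pb = 211.5 − 0.5·209 = 107 and Ps = 187/3 + (1/3)·209 = 132.
The subsidy expands output by 209 − 179 = 30 past the efficient level; on those units the gap between marginal cost and willingness to pay runs from 0 up to 25.
DWL = ½ × 25 × 30 = 375.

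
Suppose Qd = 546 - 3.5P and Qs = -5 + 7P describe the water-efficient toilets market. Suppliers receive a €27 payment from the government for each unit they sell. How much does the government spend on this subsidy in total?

Pre-subsidy: 546 - 3.5P = -5 + 7P gives P* = 1102/21, Q* = 1087/3.
With the subsidy, sellers receive Ps = Pb + 27 for each unit, where Pb is the price buyers pay.
Supply in terms of Pb becomes Qs = -5 + 7(Pb + 27) = 184 + 7Pb. Setting this equal to demand: 546 - 3.5Pb = 184 + 7Pb, so Pb = 724/21.
Sellers receive Ps = 724/21 + 27 = 1291/21; Q' = 546 − 3.5·(724/21) = 1276/3.
Government outlay = subsidy × quantity = 27 × 1276/3 = 11484.

Government cost = €11484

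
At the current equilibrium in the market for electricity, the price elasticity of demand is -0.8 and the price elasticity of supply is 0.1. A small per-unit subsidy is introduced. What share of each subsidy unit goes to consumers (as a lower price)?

For a small subsidy around the equilibrium, the benefit split depends on the relative slopes, which at a point are proportional to the elasticities.
Buyer share = εs/(εs + |εd|) = 0.1/(0.1 + 0.8) = 1/9; seller share = |εd|/(εs + |εd|) = 8/9.

Consumer share = 1/9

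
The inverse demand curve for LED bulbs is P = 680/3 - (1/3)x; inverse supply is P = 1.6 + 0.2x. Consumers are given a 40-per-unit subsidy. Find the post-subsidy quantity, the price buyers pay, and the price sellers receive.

Pre-subsidy: 680/3 - (1/3)x = 1.6 + 0.2x gives x* = 422 and P* = 86.
With the rebate, buyers effectively pay Pb = Ps − 40, where Ps is the price sellers receive.
On the curves, Pb = 680/3 - (1/3)x and Ps = 1.6 + 0.2x; the wedge Ps − Pb = 40 gives 1.6 + 0.2x − (680/3 - (1/3)x) = 40, so x' = 497.
Then Pb = 680/3 − (1/3)·497 = 61 and Ps = 1.6 + 0.2·497 = 101.

x' = 497; buyers pay 61; sellers receive 101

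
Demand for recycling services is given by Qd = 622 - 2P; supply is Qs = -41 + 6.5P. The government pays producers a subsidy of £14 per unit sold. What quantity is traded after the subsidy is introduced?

Pre-subsidy: 622 - 2P = -41 + 6.5P gives P* = 78, Q* = 466.
With the subsidy, sellers receive Ps = Pb + 14 for each unit, where Pb is the price buyers pay.
Supply in terms of Pb becomes Qs = -41 + 6.5(Pb + 14) = 50 + 6.5Pb. Setting this equal to demand: 622 - 2Pb = 50 + 6.5Pb, so Pb = 1144/17.
Sellers receive Ps = 1144/17 + 14 = 1382/17; Q' = 622 − 2·(1144/17) = 8286/17.

Q' = 8286/17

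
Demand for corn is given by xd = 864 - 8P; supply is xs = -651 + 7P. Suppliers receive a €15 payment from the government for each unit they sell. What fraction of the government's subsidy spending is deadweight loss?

Pre-subsidy: 864 - 8P = -651 + 7P gives P* = 101, x* = 56.
With the subsidy, sellers receive Ps = Pb + 15 for each unit, where Pb is the price buyers pay.
Supply in terms of Pb becomes xs = -651 + 7(Pb + 15) = -546 + 7Pb. Setting this equal to demand: 864 - 8Pb = -546 + 7Pb, so Pb = 94.
Sellers receive Ps = 94 + 15 = 109; x' = 864 − 8·94 = 112.
ΔCS = ½(56 + 112)(101 − 94) = 588; ΔPS = ½(56 + 112)(109 − 101) = 672.
Government spending = 15 × 112 = 1680.
DWL = ½ × 15 × (112 − 56) = 420; fraction = 420 / 1680 = 0.25.

DWL / government spending = 0.25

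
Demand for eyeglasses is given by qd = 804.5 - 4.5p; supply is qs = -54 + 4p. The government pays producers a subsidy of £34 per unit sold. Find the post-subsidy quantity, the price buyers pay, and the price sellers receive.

q' = 422; buyers pay £85; sellers receive £119

Pre-subsidy: 804.5 - 4.5p = -54 + 4p gives p* = 101, q* = 350.
With the subsidy, sellers receive ps = pb + 34 for each unit, where pb is the price buyers pay.
Supply in terms of pb becomes qs = -54 + 4(pb + 34) = 82 + 4pb. Setting this equal to demand: 804.5 - 4.5pb = 82 + 4pb, so pb = 85.
Sellers receive ps = 85 + 34 = 119; q' = 804.5 − 4.5·85 = 422.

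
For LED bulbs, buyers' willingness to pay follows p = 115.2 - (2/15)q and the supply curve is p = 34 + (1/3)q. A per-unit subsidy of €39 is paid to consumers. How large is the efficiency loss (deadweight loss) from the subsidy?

Pre-subsidy: 115.2 - (2/15)q = 34 + (1/3)q gives q* = 174 and p* = 92.
With the rebate, buyers effectively pay pb = ps − 39, where ps is the price sellers receive.
On the curves, pb = 115.2 - (2/15)q and ps = 34 + (1/3)q; the wedge ps − pb = 39 gives 34 + (1/3)q − (115.2 - (2/15)q) = 39, so q' = 1803/7.
Then pb = 115.2 − (2/15)·(1803/7) = 566/7 and ps = 34 + (1/3)·(1803/7) = 839/7.
The subsidy expands output by 1803/7 − 174 = 585/7 past the efficient level; on those units the gap between marginal cost and willingness to pay runs from 0 up to 39.
DWL = ½ × 39 × 585/7 = 22815/14.

Deadweight loss = 22815/14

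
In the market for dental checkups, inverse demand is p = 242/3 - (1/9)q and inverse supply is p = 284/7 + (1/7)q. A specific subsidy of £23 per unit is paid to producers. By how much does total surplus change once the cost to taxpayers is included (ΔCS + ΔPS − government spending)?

Pre-subsidy: 242/3 - (1/9)q = 284/7 + (1/7)q gives q* = 157.875 and p* = 63.125.
With the subsidy, sellers receive ps = pb + 23 for each unit, where pb is the price buyers pay.
On the curves, pb = 242/3 - (1/9)q and ps = 284/7 + (1/7)q; the wedge ps − pb = 23 gives 284/7 + (1/7)q − (242/3 - (1/9)q) = 23, so q' = 248.4375.
Then pb = 242/3 − (1/9)·248.4375 = 53.0625 and ps = 284/7 + (1/7)·248.4375 = 76.0625.
ΔCS = ½(157.875 + 248.4375)(63.125 − 53.0625) = 2044.259765625; ΔPS = ½(157.875 + 248.4375)(76.0625 − 63.125) = 2628.333984375.
Government spending = 23 × 248.4375 = 5714.0625.
Net change = 2044.259765625 + 2628.333984375 − 5714.0625 = -1041.46875. The loss equals the DWL triangle ½·23·90.5625.

Net change in total surplus = -£1041.46875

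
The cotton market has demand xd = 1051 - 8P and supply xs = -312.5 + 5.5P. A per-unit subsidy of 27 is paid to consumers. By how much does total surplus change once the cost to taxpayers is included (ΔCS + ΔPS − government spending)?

Net change in total surplus = -1188

Pre-subsidy: 1051 - 8P = -312.5 + 5.5P gives P* = 101, x* = 243.
With the rebate, buyers effectively pay Pb = Ps − 27, where Ps is the price sellers receive.
Demand in terms of Ps becomes xd = 1051 − 8(Ps − 27) = 1267 - 8Ps. Setting this equal to supply: 1267 - 8Ps = -312.5 + 5.5Ps, so Ps = 117.
Buyers pay Pb = 117 − 27 = 90; x' = -312.5 + 5.5·117 = 331.
ΔCS = ½(243 + 331)(101 − 90) = 3157; ΔPS = ½(243 + 331)(117 − 101) = 4592.
Government spending = 27 × 331 = 8937.
Net change = 3157 + 4592 − 8937 = -1188. The loss equals the DWL triangle ½·27·88.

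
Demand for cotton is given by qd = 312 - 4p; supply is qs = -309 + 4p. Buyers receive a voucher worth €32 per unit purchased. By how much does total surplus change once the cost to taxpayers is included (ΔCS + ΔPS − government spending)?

Net change in total surplus = -€1024

Pre-subsidy: 312 - 4p = -309 + 4p gives p* = 77.625, q* = 1.5.
With the rebate, buyers effectively pay pb = ps − 32, where ps is the price sellers receive.
Demand in terms of ps becomes qd = 312 − 4(ps − 32) = 440 - 4ps. Setting this equal to supply: 440 - 4ps = -309 + 4ps, so ps = 93.625.
Buyers pay pb = 93.625 − 32 = 61.625; q' = -309 + 4·93.625 = 65.5.
ΔCS = ½(1.5 + 65.5)(77.625 − 61.625) = 536; ΔPS = ½(1.5 + 65.5)(93.625 − 77.625) = 536.
Government spending = 32 × 65.5 = 2096.
Net change = 536 + 536 − 2096 = -1024. The loss equals the DWL triangle ½·32·64.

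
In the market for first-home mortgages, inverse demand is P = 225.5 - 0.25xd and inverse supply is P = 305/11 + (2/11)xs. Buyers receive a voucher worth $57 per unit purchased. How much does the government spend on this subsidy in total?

Government cost = $33630

Pre-subsidy: 225.5 - 0.25x = 305/11 + (2/11)x gives x* = 458 and P* = 111.
With the rebate, buyers effectively pay Pb = Ps − 57, where Ps is the price sellers receive.
On the curves, Pb = 225.5 - 0.25x and Ps = 305/11 + (2/11)x; the wedge Ps − Pb = 57 gives 305/11 + (2/11)x − (225.5 - 0.25x) = 57, so x' = 590.
Then Pb = 225.5 − 0.25·590 = 78 and Ps = 305/11 + (2/11)·590 = 135.
Government outlay = subsidy × quantity = 57 × 590 = 33630.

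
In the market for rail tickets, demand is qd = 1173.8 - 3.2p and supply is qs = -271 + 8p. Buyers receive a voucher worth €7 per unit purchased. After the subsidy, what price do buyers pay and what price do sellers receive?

Pre-subsidy: 1173.8 - 3.2p = -271 + 8p gives p* = 129, q* = 761.
With the rebate, buyers effectively pay pb = ps − 7, where ps is the price sellers receive.
Demand in terms of ps becomes qd = 1173.8 − 3.2(ps − 7) = 1196.2 - 3.2ps. Setting this equal to supply: 1196.2 - 3.2ps = -271 + 8ps, so ps = 131.
Buyers pay pb = 131 − 7 = 124; q' = -271 + 8·131 = 777.

Buyers pay €124; sellers receive €131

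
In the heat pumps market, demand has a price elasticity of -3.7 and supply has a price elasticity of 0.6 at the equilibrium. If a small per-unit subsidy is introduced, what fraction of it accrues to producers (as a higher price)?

For a small subsidy around the equilibrium, the benefit split depends on the relative slopes, which at a point are proportional to the elasticities.
Buyer share = εs/(εs + |εd|) = 0.6/(0.6 + 3.7) = 6/43; seller share = |εd|/(εs + |εd|) = 37/43.
So producers capture 37/43 of the subsidy.

Producer share = 37/43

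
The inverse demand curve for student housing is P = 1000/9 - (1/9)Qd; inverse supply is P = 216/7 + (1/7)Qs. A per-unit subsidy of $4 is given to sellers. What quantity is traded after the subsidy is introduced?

Pre-subsidy: 1000/9 - (1/9)Q = 216/7 + (1/7)Q gives Q* = 316 and P* = 76.
With the subsidy, sellers receive Ps = Pb + 4 for each unit, where Pb is the price buyers pay.
On the curves, Pb = 1000/9 - (1/9)Q and Ps = 216/7 + (1/7)Q; the wedge Ps − Pb = 4 gives 216/7 + (1/7)Q − (1000/9 - (1/9)Q) = 4, so Q' = 331.75.
Then Pb = 1000/9 − (1/9)·331.75 = 74.25 and Ps = 216/7 + (1/7)·331.75 = 78.25.

Q' = 331.75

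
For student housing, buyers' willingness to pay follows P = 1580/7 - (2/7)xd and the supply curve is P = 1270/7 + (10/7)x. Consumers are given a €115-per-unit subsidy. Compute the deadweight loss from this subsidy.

Deadweight loss = 92575/24

Pre-subsidy: 1580/7 - (2/7)x = 1270/7 + (10/7)x gives x* = 155/6 and P* = 655/3.
With the rebate, buyers effectively pay Pb = Ps − 115, where Ps is the price sellers receive.
On the curves, Pb = 1580/7 - (2/7)x and Ps = 1270/7 + (10/7)x; the wedge Ps − Pb = 115 gives 1270/7 + (10/7)x − (1580/7 - (2/7)x) = 115, so x' = 1115/12.
Then Pb = 1580/7 − (2/7)·(1115/12) = 1195/6 and Ps = 1270/7 + (10/7)·(1115/12) = 1885/6.
The subsidy expands output by 1115/12 − 155/6 = 805/12 past the efficient level; on those units the gap between marginal cost and willingness to pay runs from 0 up to 115.
DWL = ½ × 115 × 805/12 = 92575/24.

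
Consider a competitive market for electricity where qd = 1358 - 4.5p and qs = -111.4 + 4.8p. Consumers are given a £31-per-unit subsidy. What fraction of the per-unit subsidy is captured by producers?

Pre-subsidy: 1358 - 4.5p = -111.4 + 4.8p gives p* = 158, q* = 647.
With the rebate, buyers effectively pay pb = ps − 31, where ps is the price sellers receive.
Demand in terms of ps becomes qd = 1358 − 4.5(ps − 31) = 1497.5 - 4.5ps. Setting this equal to supply: 1497.5 - 4.5ps = -111.4 + 4.8ps, so ps = 173.
Buyers pay pb = 173 − 31 = 142; q' = -111.4 + 4.8·173 = 719.
Buyers' price falls by p* − pb = 158 − 142 = 16; sellers' price rises by ps − p* = 173 − 158 = 15.
So producers capture 15/31 = 15/31 of each unit of subsidy.

Producer share = 15/31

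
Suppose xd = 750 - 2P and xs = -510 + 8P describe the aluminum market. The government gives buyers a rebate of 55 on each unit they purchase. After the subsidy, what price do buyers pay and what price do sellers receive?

Buyers pay 82; sellers receive 137

Pre-subsidy: 750 - 2P = -510 + 8P gives P* = 126, x* = 498.
With the rebate, buyers effectively pay Pb = Ps − 55, where Ps is the price sellers receive.
Demand in terms of Ps becomes xd = 750 − 2(Ps − 55) = 860 - 2Ps. Setting this equal to supply: 860 - 2Ps = -510 + 8Ps, so Ps = 137.
Buyers pay Pb = 137 − 55 = 82; x' = -510 + 8·137 = 586.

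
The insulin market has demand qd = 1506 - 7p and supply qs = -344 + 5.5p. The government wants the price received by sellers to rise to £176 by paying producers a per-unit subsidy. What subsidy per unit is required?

Required subsidy s = £50 per unit

At a seller price of 176, quantity supplied is -344 + 5.5·176 = 624.
Buyers absorb 624 only when they pay pb with 1506 − 7·pb = 624, i.e. pb = 126.
s = ps − pb = 176 − 126 = 50.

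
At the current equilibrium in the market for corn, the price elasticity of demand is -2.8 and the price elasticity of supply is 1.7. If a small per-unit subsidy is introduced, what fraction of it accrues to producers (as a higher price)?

Producer share = 28/45

For a small subsidy around the equilibrium, the benefit split depends on the relative slopes, which at a point are proportional to the elasticities.
Buyer share = εs/(εs + |εd|) = 1.7/(1.7 + 2.8) = 17/45; seller share = |εd|/(εs + |εd|) = 28/45.
So producers capture 28/45 of the subsidy.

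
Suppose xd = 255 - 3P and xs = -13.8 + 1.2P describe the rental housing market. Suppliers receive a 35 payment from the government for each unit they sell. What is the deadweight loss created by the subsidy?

Pre-subsidy: 255 - 3P = -13.8 + 1.2P gives P* = 64, x* = 63.
With the subsidy, sellers receive Ps = Pb + 35 for each unit, where Pb is the price buyers pay.
Supply in terms of Pb becomes xs = -13.8 + 1.2(Pb + 35) = 28.2 + 1.2Pb. Setting this equal to demand: 255 - 3Pb = 28.2 + 1.2Pb, so Pb = 54.
Sellers receive Ps = 54 + 35 = 89; x' = 255 − 3·54 = 93.
The subsidy expands output by 93 − 63 = 30 past the efficient level; on those units the gap between marginal cost and willingness to pay runs from 0 up to 35.
DWL = ½ × 35 × 30 = 525.

Deadweight loss = 525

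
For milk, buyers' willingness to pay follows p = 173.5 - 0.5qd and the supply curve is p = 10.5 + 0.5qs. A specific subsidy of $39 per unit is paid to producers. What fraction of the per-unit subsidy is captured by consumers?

Consumer share = 0.5

Pre-subsidy: 173.5 - 0.5q = 10.5 + 0.5q gives q* = 163 and p* = 92.
With the subsidy, sellers receive ps = pb + 39 for each unit, where pb is the price buyers pay.
On the curves, pb = 173.5 - 0.5q and ps = 10.5 + 0.5q; the wedge ps − pb = 39 gives 10.5 + 0.5q − (173.5 - 0.5q) = 39, so q' = 202.
Then pb = 173.5 − 0.5·202 = 72.5 and ps = 10.5 + 0.5·202 = 111.5.
Buyers' price falls by p* − pb = 92 − 72.5 = 19.5; sellers' price rises by ps − p* = 111.5 − 92 = 19.5.
So consumers capture 19.5/39 = 0.5 of each unit of subsidy.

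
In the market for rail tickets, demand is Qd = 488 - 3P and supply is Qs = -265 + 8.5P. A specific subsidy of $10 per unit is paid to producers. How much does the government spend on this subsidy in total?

Government cost = 72160/23

Pre-subsidy: 488 - 3P = -265 + 8.5P gives P* = 1506/23, Q* = 6706/23.
With the subsidy, sellers receive Ps = Pb + 10 for each unit, where Pb is the price buyers pay.
Supply in terms of Pb becomes Qs = -265 + 8.5(Pb + 10) = -180 + 8.5Pb. Setting this equal to demand: 488 - 3Pb = -180 + 8.5Pb, so Pb = 1336/23.
Sellers receive Ps = 1336/23 + 10 = 1566/23; Q' = 488 − 3·(1336/23) = 7216/23.
Government outlay = subsidy × quantity = 10 × 7216/23 = 72160/23.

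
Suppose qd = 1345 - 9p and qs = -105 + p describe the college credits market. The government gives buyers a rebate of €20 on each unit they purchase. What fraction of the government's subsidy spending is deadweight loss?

DWL / government spending = 9/58

Pre-subsidy: 1345 - 9p = -105 + p gives p* = 145, q* = 40.
With the rebate, buyers effectively pay pb = ps − 20, where ps is the price sellers receive.
Demand in terms of ps becomes qd = 1345 − 9(ps − 20) = 1525 - 9ps. Setting this equal to supply: 1525 - 9ps = -105 + ps, so ps = 163.
Buyers pay pb = 163 − 20 = 143; q' = -105 + 1·163 = 58.
ΔCS = ½(40 + 58)(145 − 143) = 98; ΔPS = ½(40 + 58)(163 − 145) = 882.
Government spending = 20 × 58 = 1160.
DWL = ½ × 20 × (58 − 40) = 180; fraction = 180 / 1160 = 9/58.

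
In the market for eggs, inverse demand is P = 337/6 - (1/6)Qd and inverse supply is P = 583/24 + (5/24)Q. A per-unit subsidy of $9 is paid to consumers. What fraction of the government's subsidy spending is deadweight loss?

Pre-subsidy: 337/6 - (1/6)Q = 583/24 + (5/24)Q gives Q* = 85 and P* = 42.
With the rebate, buyers effectively pay Pb = Ps − 9, where Ps is the price sellers receive.
On the curves, Pb = 337/6 - (1/6)Q and Ps = 583/24 + (5/24)Q; the wedge Ps − Pb = 9 gives 583/24 + (5/24)Q − (337/6 - (1/6)Q) = 9, so Q' = 109.
Then Pb = 337/6 − (1/6)·109 = 38 and Ps = 583/24 + (5/24)·109 = 47.
ΔCS = ½(85 + 109)(42 − 38) = 388; ΔPS = ½(85 + 109)(47 − 42) = 485.
Government spending = 9 × 109 = 981.
DWL = ½ × 9 × (109 − 85) = 108; fraction = 108 / 981 = 12/109.

DWL / government spending = 12/109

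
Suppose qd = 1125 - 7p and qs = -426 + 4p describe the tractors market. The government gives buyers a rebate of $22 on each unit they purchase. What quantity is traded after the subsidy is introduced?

Pre-subsidy: 1125 - 7p = -426 + 4p gives p* = 141, q* = 138.
With the rebate, buyers effectively pay pb = ps − 22, where ps is the price sellers receive.
Demand in terms of ps becomes qd = 1125 − 7(ps − 22) = 1279 - 7ps. Setting this equal to supply: 1279 - 7ps = -426 + 4ps, so ps = 155.
Buyers pay pb = 155 − 22 = 133; q' = -426 + 4·155 = 194.

q' = 194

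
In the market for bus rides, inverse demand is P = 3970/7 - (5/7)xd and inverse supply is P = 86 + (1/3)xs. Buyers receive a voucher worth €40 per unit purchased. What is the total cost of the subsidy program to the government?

Government cost = 218880/11

Pre-subsidy: 3970/7 - (5/7)x = 86 + (1/3)x gives x* = 5052/11 and P* = 2630/11.
With the rebate, buyers effectively pay Pb = Ps − 40, where Ps is the price sellers receive.
On the curves, Pb = 3970/7 - (5/7)x and Ps = 86 + (1/3)x; the wedge Ps − Pb = 40 gives 86 + (1/3)x − (3970/7 - (5/7)x) = 40, so x' = 5472/11.
Then Pb = 3970/7 − (5/7)·(5472/11) = 2330/11 and Ps = 86 + (1/3)·(5472/11) = 2770/11.
Government outlay = subsidy × quantity = 40 × 5472/11 = 218880/11.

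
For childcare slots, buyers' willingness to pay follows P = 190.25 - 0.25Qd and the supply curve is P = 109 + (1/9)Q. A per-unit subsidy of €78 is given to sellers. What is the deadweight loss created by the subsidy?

Pre-subsidy: 190.25 - 0.25Q = 109 + (1/9)Q gives Q* = 225 and P* = 134.
With the subsidy, sellers receive Ps = Pb + 78 for each unit, where Pb is the price buyers pay.
On the curves, Pb = 190.25 - 0.25Q and Ps = 109 + (1/9)Q; the wedge Ps − Pb = 78 gives 109 + (1/9)Q − (190.25 - 0.25Q) = 78, so Q' = 441.
Then Pb = 190.25 − 0.25·441 = 80 and Ps = 109 + (1/9)·441 = 158.
The subsidy expands output by 441 − 225 = 216 past the efficient level; on those units the gap between marginal cost and willingness to pay runs from 0 up to 78.
DWL = ½ × 78 × 216 = 8424.

Deadweight loss = €8424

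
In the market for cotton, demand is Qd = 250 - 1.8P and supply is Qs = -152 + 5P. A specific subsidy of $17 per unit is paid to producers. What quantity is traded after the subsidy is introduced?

Pre-subsidy: 250 - 1.8P = -152 + 5P gives P* = 1005/17, Q* = 2441/17.
With the subsidy, sellers receive Ps = Pb + 17 for each unit, where Pb is the price buyers pay.
Supply in terms of Pb becomes Qs = -152 + 5(Pb + 17) = -67 + 5Pb. Setting this equal to demand: 250 - 1.8Pb = -67 + 5Pb, so Pb = 1585/34.
Sellers receive Ps = 1585/34 + 17 = 2163/34; Q' = 250 − 1.8·(1585/34) = 5647/34.

Q' = 5647/34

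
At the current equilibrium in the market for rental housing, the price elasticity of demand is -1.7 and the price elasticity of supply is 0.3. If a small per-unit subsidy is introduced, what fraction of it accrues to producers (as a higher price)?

For a small subsidy around the equilibrium, the benefit split depends on the relative slopes, which at a point are proportional to the elasticities.
Buyer share = εs/(εs + |εd|) = 0.3/(0.3 + 1.7) = 0.15; seller share = |εd|/(εs + |εd|) = 0.85.
So producers capture 0.85 of the subsidy.

Producer share = 0.85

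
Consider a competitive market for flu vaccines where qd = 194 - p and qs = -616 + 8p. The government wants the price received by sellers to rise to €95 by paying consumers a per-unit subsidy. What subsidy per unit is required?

At a seller price of 95, quantity supplied is -616 + 8·95 = 144.
Buyers absorb 144 only when they pay pb with 194 − 1·pb = 144, i.e. pb = 50.
s = ps − pb = 95 − 50 = 45.

Required subsidy s = €45 per unit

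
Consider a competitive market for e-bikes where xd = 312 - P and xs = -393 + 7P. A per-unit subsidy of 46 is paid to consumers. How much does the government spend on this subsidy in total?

Pre-subsidy: 312 - P = -393 + 7P gives P* = 88.125, x* = 223.875.
With the rebate, buyers effectively pay Pb = Ps − 46, where Ps is the price sellers receive.
Demand in terms of Ps becomes xd = 312 − 1(Ps − 46) = 358 - Ps. Setting this equal to supply: 358 - Ps = -393 + 7Ps, so Ps = 93.875.
Buyers pay Pb = 93.875 − 46 = 47.875; x' = -393 + 7·93.875 = 264.125.
Government outlay = subsidy × quantity = 46 × 264.125 = 12149.75.

Government cost = 12149.75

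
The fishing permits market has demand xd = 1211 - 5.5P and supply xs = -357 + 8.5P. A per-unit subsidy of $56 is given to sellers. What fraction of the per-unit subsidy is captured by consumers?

Consumer share = 17/28

Pre-subsidy: 1211 - 5.5P = -357 + 8.5P gives P* = 112, x* = 595.
With the subsidy, sellers receive Ps = Pb + 56 for each unit, where Pb is the price buyers pay.
Supply in terms of Pb becomes xs = -357 + 8.5(Pb + 56) = 119 + 8.5Pb. Setting this equal to demand: 1211 - 5.5Pb = 119 + 8.5Pb, so Pb = 78.
Sellers receive Ps = 78 + 56 = 134; x' = 1211 − 5.5·78 = 782.
Buyers' price falls by P* − Pb = 112 − 78 = 34; sellers' price rises by Ps − P* = 134 − 112 = 22.
So consumers capture 34/56 = 17/28 of each unit of subsidy.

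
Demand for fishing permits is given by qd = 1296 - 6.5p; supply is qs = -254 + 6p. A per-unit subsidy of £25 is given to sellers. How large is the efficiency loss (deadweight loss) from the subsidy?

Pre-subsidy: 1296 - 6.5p = -254 + 6p gives p* = 124, q* = 490.
With the subsidy, sellers receive ps = pb + 25 for each unit, where pb is the price buyers pay.
Supply in terms of pb becomes qs = -254 + 6(pb + 25) = -104 + 6pb. Setting this equal to demand: 1296 - 6.5pb = -104 + 6pb, so pb = 112.
Sellers receive ps = 112 + 25 = 137; q' = 1296 − 6.5·112 = 568.
The subsidy expands output by 568 − 490 = 78 past the efficient level; on those units the gap between marginal cost and willingness to pay runs from 0 up to 25.
DWL = ½ × 25 × 78 = 975.

Deadweight loss = £975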